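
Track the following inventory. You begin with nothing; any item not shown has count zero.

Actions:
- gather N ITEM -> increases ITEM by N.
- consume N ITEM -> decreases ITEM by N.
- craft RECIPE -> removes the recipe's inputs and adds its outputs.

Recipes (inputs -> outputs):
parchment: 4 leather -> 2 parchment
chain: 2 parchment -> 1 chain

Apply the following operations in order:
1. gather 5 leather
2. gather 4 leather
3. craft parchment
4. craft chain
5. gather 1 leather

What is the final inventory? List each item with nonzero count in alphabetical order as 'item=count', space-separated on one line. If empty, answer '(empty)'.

After 1 (gather 5 leather): leather=5
After 2 (gather 4 leather): leather=9
After 3 (craft parchment): leather=5 parchment=2
After 4 (craft chain): chain=1 leather=5
After 5 (gather 1 leather): chain=1 leather=6

Answer: chain=1 leather=6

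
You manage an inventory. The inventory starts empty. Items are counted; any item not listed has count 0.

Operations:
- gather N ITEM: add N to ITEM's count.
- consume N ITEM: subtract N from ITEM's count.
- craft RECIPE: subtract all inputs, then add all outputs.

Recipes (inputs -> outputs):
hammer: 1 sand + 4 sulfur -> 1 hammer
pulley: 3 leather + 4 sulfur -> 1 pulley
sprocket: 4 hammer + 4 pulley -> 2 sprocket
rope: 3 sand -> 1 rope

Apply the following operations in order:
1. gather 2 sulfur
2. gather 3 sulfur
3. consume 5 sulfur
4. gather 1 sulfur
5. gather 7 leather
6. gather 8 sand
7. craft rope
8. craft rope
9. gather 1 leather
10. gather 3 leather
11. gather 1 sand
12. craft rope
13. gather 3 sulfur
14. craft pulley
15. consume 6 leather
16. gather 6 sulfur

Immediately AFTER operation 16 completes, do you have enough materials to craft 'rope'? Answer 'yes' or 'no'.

Answer: no

Derivation:
After 1 (gather 2 sulfur): sulfur=2
After 2 (gather 3 sulfur): sulfur=5
After 3 (consume 5 sulfur): (empty)
After 4 (gather 1 sulfur): sulfur=1
After 5 (gather 7 leather): leather=7 sulfur=1
After 6 (gather 8 sand): leather=7 sand=8 sulfur=1
After 7 (craft rope): leather=7 rope=1 sand=5 sulfur=1
After 8 (craft rope): leather=7 rope=2 sand=2 sulfur=1
After 9 (gather 1 leather): leather=8 rope=2 sand=2 sulfur=1
After 10 (gather 3 leather): leather=11 rope=2 sand=2 sulfur=1
After 11 (gather 1 sand): leather=11 rope=2 sand=3 sulfur=1
After 12 (craft rope): leather=11 rope=3 sulfur=1
After 13 (gather 3 sulfur): leather=11 rope=3 sulfur=4
After 14 (craft pulley): leather=8 pulley=1 rope=3
After 15 (consume 6 leather): leather=2 pulley=1 rope=3
After 16 (gather 6 sulfur): leather=2 pulley=1 rope=3 sulfur=6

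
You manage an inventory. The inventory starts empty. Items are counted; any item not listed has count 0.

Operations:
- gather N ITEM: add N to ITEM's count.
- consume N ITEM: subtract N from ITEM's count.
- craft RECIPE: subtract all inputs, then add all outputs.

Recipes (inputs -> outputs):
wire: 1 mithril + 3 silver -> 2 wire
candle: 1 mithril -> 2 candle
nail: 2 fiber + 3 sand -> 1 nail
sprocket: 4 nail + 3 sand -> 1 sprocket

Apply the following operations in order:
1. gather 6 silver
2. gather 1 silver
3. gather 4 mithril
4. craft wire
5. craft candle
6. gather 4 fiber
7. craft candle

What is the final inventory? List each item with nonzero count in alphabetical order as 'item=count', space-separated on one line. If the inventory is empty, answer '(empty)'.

Answer: candle=4 fiber=4 mithril=1 silver=4 wire=2

Derivation:
After 1 (gather 6 silver): silver=6
After 2 (gather 1 silver): silver=7
After 3 (gather 4 mithril): mithril=4 silver=7
After 4 (craft wire): mithril=3 silver=4 wire=2
After 5 (craft candle): candle=2 mithril=2 silver=4 wire=2
After 6 (gather 4 fiber): candle=2 fiber=4 mithril=2 silver=4 wire=2
After 7 (craft candle): candle=4 fiber=4 mithril=1 silver=4 wire=2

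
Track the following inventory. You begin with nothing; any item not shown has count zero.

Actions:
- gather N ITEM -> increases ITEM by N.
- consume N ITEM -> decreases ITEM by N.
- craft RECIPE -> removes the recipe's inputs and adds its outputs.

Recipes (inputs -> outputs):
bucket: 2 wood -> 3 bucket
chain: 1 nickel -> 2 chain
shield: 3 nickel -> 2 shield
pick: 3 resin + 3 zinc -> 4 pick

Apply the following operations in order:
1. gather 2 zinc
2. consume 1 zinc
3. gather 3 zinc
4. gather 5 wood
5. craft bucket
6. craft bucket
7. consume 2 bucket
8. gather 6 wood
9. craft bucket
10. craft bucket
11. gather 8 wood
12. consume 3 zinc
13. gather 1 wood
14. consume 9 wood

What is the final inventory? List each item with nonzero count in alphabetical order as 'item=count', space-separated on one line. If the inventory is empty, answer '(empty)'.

Answer: bucket=10 wood=3 zinc=1

Derivation:
After 1 (gather 2 zinc): zinc=2
After 2 (consume 1 zinc): zinc=1
After 3 (gather 3 zinc): zinc=4
After 4 (gather 5 wood): wood=5 zinc=4
After 5 (craft bucket): bucket=3 wood=3 zinc=4
After 6 (craft bucket): bucket=6 wood=1 zinc=4
After 7 (consume 2 bucket): bucket=4 wood=1 zinc=4
After 8 (gather 6 wood): bucket=4 wood=7 zinc=4
After 9 (craft bucket): bucket=7 wood=5 zinc=4
After 10 (craft bucket): bucket=10 wood=3 zinc=4
After 11 (gather 8 wood): bucket=10 wood=11 zinc=4
After 12 (consume 3 zinc): bucket=10 wood=11 zinc=1
After 13 (gather 1 wood): bucket=10 wood=12 zinc=1
After 14 (consume 9 wood): bucket=10 wood=3 zinc=1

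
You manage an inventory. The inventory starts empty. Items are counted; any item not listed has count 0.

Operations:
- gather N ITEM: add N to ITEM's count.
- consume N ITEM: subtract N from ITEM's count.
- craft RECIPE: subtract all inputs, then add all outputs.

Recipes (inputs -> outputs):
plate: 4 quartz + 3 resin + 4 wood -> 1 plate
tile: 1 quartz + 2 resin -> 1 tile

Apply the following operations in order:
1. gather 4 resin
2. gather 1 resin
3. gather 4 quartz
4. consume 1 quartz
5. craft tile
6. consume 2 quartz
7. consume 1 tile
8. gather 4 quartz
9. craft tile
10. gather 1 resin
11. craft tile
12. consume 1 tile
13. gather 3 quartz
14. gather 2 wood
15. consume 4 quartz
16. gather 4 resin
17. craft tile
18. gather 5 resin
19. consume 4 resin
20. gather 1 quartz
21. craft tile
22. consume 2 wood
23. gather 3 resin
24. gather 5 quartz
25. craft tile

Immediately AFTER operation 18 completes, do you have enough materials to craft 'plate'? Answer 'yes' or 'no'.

After 1 (gather 4 resin): resin=4
After 2 (gather 1 resin): resin=5
After 3 (gather 4 quartz): quartz=4 resin=5
After 4 (consume 1 quartz): quartz=3 resin=5
After 5 (craft tile): quartz=2 resin=3 tile=1
After 6 (consume 2 quartz): resin=3 tile=1
After 7 (consume 1 tile): resin=3
After 8 (gather 4 quartz): quartz=4 resin=3
After 9 (craft tile): quartz=3 resin=1 tile=1
After 10 (gather 1 resin): quartz=3 resin=2 tile=1
After 11 (craft tile): quartz=2 tile=2
After 12 (consume 1 tile): quartz=2 tile=1
After 13 (gather 3 quartz): quartz=5 tile=1
After 14 (gather 2 wood): quartz=5 tile=1 wood=2
After 15 (consume 4 quartz): quartz=1 tile=1 wood=2
After 16 (gather 4 resin): quartz=1 resin=4 tile=1 wood=2
After 17 (craft tile): resin=2 tile=2 wood=2
After 18 (gather 5 resin): resin=7 tile=2 wood=2

Answer: no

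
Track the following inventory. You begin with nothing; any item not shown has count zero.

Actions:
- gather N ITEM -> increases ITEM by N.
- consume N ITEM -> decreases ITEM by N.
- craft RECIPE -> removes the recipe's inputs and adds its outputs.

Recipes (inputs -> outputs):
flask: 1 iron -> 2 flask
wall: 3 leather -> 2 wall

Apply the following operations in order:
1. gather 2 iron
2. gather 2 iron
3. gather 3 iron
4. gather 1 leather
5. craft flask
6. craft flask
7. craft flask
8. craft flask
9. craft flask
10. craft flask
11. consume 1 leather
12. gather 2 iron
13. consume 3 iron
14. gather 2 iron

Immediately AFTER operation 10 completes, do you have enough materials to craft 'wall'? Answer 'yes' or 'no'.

Answer: no

Derivation:
After 1 (gather 2 iron): iron=2
After 2 (gather 2 iron): iron=4
After 3 (gather 3 iron): iron=7
After 4 (gather 1 leather): iron=7 leather=1
After 5 (craft flask): flask=2 iron=6 leather=1
After 6 (craft flask): flask=4 iron=5 leather=1
After 7 (craft flask): flask=6 iron=4 leather=1
After 8 (craft flask): flask=8 iron=3 leather=1
After 9 (craft flask): flask=10 iron=2 leather=1
After 10 (craft flask): flask=12 iron=1 leather=1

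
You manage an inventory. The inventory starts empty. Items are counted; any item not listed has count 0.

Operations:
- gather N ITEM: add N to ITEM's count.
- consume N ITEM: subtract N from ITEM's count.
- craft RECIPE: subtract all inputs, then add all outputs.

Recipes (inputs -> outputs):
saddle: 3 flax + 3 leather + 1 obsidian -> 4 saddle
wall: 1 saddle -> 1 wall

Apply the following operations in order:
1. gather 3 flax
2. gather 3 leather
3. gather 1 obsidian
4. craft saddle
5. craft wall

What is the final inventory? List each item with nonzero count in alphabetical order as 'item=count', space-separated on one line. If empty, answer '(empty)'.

Answer: saddle=3 wall=1

Derivation:
After 1 (gather 3 flax): flax=3
After 2 (gather 3 leather): flax=3 leather=3
After 3 (gather 1 obsidian): flax=3 leather=3 obsidian=1
After 4 (craft saddle): saddle=4
After 5 (craft wall): saddle=3 wall=1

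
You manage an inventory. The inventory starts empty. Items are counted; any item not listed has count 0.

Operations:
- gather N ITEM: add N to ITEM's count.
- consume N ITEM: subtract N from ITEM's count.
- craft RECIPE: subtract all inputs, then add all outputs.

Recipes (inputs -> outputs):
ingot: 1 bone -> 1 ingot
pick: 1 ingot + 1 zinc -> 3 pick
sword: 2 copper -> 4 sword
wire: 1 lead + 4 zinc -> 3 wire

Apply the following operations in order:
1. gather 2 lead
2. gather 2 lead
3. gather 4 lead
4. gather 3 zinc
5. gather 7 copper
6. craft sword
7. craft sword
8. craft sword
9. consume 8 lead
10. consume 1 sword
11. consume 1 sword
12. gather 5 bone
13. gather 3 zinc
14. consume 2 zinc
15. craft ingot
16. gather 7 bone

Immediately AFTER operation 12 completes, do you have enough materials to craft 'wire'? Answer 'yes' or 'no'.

Answer: no

Derivation:
After 1 (gather 2 lead): lead=2
After 2 (gather 2 lead): lead=4
After 3 (gather 4 lead): lead=8
After 4 (gather 3 zinc): lead=8 zinc=3
After 5 (gather 7 copper): copper=7 lead=8 zinc=3
After 6 (craft sword): copper=5 lead=8 sword=4 zinc=3
After 7 (craft sword): copper=3 lead=8 sword=8 zinc=3
After 8 (craft sword): copper=1 lead=8 sword=12 zinc=3
After 9 (consume 8 lead): copper=1 sword=12 zinc=3
After 10 (consume 1 sword): copper=1 sword=11 zinc=3
After 11 (consume 1 sword): copper=1 sword=10 zinc=3
After 12 (gather 5 bone): bone=5 copper=1 sword=10 zinc=3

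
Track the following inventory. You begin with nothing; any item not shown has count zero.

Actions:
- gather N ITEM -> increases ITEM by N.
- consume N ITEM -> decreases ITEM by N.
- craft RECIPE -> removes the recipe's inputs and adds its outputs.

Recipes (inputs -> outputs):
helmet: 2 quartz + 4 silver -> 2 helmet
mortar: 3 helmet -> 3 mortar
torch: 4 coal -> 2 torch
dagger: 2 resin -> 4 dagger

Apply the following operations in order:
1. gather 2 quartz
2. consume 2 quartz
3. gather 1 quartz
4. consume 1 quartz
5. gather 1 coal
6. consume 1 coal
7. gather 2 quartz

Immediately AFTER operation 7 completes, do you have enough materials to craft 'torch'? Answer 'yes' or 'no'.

After 1 (gather 2 quartz): quartz=2
After 2 (consume 2 quartz): (empty)
After 3 (gather 1 quartz): quartz=1
After 4 (consume 1 quartz): (empty)
After 5 (gather 1 coal): coal=1
After 6 (consume 1 coal): (empty)
After 7 (gather 2 quartz): quartz=2

Answer: no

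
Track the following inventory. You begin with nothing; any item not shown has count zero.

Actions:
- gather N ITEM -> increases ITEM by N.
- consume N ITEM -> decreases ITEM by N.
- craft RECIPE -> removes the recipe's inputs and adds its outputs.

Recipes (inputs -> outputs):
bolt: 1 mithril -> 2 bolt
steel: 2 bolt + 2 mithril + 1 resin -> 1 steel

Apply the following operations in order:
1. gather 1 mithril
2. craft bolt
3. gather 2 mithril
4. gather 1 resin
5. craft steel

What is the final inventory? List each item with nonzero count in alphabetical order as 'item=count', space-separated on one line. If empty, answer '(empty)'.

Answer: steel=1

Derivation:
After 1 (gather 1 mithril): mithril=1
After 2 (craft bolt): bolt=2
After 3 (gather 2 mithril): bolt=2 mithril=2
After 4 (gather 1 resin): bolt=2 mithril=2 resin=1
After 5 (craft steel): steel=1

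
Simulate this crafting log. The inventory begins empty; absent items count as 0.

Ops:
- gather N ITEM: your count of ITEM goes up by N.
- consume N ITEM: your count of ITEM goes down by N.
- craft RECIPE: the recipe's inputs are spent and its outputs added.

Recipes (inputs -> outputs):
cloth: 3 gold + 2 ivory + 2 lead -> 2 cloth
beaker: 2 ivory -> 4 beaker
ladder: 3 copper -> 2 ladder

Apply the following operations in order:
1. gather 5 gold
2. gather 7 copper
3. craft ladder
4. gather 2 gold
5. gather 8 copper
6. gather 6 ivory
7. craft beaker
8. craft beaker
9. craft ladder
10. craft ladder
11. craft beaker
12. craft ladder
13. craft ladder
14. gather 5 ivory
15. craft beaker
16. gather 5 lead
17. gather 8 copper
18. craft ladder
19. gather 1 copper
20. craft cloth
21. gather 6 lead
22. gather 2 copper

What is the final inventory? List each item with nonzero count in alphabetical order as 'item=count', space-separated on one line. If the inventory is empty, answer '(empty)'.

Answer: beaker=16 cloth=2 copper=8 gold=4 ivory=1 ladder=12 lead=9

Derivation:
After 1 (gather 5 gold): gold=5
After 2 (gather 7 copper): copper=7 gold=5
After 3 (craft ladder): copper=4 gold=5 ladder=2
After 4 (gather 2 gold): copper=4 gold=7 ladder=2
After 5 (gather 8 copper): copper=12 gold=7 ladder=2
After 6 (gather 6 ivory): copper=12 gold=7 ivory=6 ladder=2
After 7 (craft beaker): beaker=4 copper=12 gold=7 ivory=4 ladder=2
After 8 (craft beaker): beaker=8 copper=12 gold=7 ivory=2 ladder=2
After 9 (craft ladder): beaker=8 copper=9 gold=7 ivory=2 ladder=4
After 10 (craft ladder): beaker=8 copper=6 gold=7 ivory=2 ladder=6
After 11 (craft beaker): beaker=12 copper=6 gold=7 ladder=6
After 12 (craft ladder): beaker=12 copper=3 gold=7 ladder=8
After 13 (craft ladder): beaker=12 gold=7 ladder=10
After 14 (gather 5 ivory): beaker=12 gold=7 ivory=5 ladder=10
After 15 (craft beaker): beaker=16 gold=7 ivory=3 ladder=10
After 16 (gather 5 lead): beaker=16 gold=7 ivory=3 ladder=10 lead=5
After 17 (gather 8 copper): beaker=16 copper=8 gold=7 ivory=3 ladder=10 lead=5
After 18 (craft ladder): beaker=16 copper=5 gold=7 ivory=3 ladder=12 lead=5
After 19 (gather 1 copper): beaker=16 copper=6 gold=7 ivory=3 ladder=12 lead=5
After 20 (craft cloth): beaker=16 cloth=2 copper=6 gold=4 ivory=1 ladder=12 lead=3
After 21 (gather 6 lead): beaker=16 cloth=2 copper=6 gold=4 ivory=1 ladder=12 lead=9
After 22 (gather 2 copper): beaker=16 cloth=2 copper=8 gold=4 ivory=1 ladder=12 lead=9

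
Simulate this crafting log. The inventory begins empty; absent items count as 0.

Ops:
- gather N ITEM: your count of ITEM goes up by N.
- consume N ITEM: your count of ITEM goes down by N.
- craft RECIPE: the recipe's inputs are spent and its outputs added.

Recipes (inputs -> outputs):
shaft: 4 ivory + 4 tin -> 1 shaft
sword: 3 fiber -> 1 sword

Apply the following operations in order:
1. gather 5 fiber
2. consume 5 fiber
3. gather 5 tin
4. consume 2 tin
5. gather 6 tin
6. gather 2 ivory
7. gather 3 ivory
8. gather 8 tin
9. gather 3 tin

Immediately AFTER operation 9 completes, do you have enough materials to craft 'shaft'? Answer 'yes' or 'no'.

After 1 (gather 5 fiber): fiber=5
After 2 (consume 5 fiber): (empty)
After 3 (gather 5 tin): tin=5
After 4 (consume 2 tin): tin=3
After 5 (gather 6 tin): tin=9
After 6 (gather 2 ivory): ivory=2 tin=9
After 7 (gather 3 ivory): ivory=5 tin=9
After 8 (gather 8 tin): ivory=5 tin=17
After 9 (gather 3 tin): ivory=5 tin=20

Answer: yes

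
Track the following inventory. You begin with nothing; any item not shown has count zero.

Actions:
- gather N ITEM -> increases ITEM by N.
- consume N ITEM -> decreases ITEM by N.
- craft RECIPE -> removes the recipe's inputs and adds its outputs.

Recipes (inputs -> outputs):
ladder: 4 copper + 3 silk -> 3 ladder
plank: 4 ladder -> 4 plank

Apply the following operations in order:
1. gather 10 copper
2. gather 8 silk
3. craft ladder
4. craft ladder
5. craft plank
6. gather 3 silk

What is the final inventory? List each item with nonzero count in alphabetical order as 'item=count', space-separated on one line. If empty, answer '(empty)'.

Answer: copper=2 ladder=2 plank=4 silk=5

Derivation:
After 1 (gather 10 copper): copper=10
After 2 (gather 8 silk): copper=10 silk=8
After 3 (craft ladder): copper=6 ladder=3 silk=5
After 4 (craft ladder): copper=2 ladder=6 silk=2
After 5 (craft plank): copper=2 ladder=2 plank=4 silk=2
After 6 (gather 3 silk): copper=2 ladder=2 plank=4 silk=5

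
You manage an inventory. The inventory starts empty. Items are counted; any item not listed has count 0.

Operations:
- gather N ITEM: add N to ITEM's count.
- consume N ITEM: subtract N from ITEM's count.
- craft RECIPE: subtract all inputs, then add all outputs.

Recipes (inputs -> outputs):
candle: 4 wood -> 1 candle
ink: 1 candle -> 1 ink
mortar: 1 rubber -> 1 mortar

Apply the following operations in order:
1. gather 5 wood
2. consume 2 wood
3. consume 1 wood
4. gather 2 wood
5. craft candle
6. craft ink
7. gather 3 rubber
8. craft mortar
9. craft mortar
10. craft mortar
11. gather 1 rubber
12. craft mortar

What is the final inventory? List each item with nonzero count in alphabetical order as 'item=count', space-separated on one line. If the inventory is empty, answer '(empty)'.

After 1 (gather 5 wood): wood=5
After 2 (consume 2 wood): wood=3
After 3 (consume 1 wood): wood=2
After 4 (gather 2 wood): wood=4
After 5 (craft candle): candle=1
After 6 (craft ink): ink=1
After 7 (gather 3 rubber): ink=1 rubber=3
After 8 (craft mortar): ink=1 mortar=1 rubber=2
After 9 (craft mortar): ink=1 mortar=2 rubber=1
After 10 (craft mortar): ink=1 mortar=3
After 11 (gather 1 rubber): ink=1 mortar=3 rubber=1
After 12 (craft mortar): ink=1 mortar=4

Answer: ink=1 mortar=4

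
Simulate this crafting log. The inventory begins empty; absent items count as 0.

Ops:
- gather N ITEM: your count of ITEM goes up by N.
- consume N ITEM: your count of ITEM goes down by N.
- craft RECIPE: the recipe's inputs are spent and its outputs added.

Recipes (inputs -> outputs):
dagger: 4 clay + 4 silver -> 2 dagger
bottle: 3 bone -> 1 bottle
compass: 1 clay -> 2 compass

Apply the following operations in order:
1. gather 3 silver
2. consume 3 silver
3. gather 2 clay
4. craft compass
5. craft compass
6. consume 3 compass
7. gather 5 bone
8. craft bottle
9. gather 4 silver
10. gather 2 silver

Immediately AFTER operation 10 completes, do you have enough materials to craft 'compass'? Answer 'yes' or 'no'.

Answer: no

Derivation:
After 1 (gather 3 silver): silver=3
After 2 (consume 3 silver): (empty)
After 3 (gather 2 clay): clay=2
After 4 (craft compass): clay=1 compass=2
After 5 (craft compass): compass=4
After 6 (consume 3 compass): compass=1
After 7 (gather 5 bone): bone=5 compass=1
After 8 (craft bottle): bone=2 bottle=1 compass=1
After 9 (gather 4 silver): bone=2 bottle=1 compass=1 silver=4
After 10 (gather 2 silver): bone=2 bottle=1 compass=1 silver=6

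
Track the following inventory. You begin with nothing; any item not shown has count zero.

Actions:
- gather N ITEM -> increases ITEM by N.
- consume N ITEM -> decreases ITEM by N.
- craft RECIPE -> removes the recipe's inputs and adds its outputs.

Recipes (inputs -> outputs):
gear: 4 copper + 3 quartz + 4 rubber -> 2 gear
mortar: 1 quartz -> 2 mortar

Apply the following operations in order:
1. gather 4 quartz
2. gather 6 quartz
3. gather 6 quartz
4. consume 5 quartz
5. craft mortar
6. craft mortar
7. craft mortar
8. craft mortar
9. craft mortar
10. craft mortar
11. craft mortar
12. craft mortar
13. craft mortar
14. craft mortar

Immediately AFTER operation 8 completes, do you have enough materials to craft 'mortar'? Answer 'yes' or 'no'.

After 1 (gather 4 quartz): quartz=4
After 2 (gather 6 quartz): quartz=10
After 3 (gather 6 quartz): quartz=16
After 4 (consume 5 quartz): quartz=11
After 5 (craft mortar): mortar=2 quartz=10
After 6 (craft mortar): mortar=4 quartz=9
After 7 (craft mortar): mortar=6 quartz=8
After 8 (craft mortar): mortar=8 quartz=7

Answer: yes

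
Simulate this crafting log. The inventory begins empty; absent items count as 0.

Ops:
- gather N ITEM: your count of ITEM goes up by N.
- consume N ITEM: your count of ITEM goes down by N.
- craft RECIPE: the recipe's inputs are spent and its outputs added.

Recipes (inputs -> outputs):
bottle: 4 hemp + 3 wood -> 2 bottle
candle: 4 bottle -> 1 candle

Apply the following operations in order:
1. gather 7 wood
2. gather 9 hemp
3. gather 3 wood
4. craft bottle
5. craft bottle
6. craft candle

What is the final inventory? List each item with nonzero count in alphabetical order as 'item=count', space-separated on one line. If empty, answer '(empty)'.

Answer: candle=1 hemp=1 wood=4

Derivation:
After 1 (gather 7 wood): wood=7
After 2 (gather 9 hemp): hemp=9 wood=7
After 3 (gather 3 wood): hemp=9 wood=10
After 4 (craft bottle): bottle=2 hemp=5 wood=7
After 5 (craft bottle): bottle=4 hemp=1 wood=4
After 6 (craft candle): candle=1 hemp=1 wood=4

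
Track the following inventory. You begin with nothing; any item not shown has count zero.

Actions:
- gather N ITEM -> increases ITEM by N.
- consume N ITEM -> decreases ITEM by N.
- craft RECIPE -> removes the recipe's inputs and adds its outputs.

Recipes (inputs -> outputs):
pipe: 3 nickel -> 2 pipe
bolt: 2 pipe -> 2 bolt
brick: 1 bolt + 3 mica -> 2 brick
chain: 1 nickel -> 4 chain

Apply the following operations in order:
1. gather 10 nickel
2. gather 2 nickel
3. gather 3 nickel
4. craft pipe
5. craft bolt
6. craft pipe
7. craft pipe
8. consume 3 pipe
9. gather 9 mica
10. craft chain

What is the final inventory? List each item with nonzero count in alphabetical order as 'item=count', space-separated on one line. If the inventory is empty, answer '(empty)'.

After 1 (gather 10 nickel): nickel=10
After 2 (gather 2 nickel): nickel=12
After 3 (gather 3 nickel): nickel=15
After 4 (craft pipe): nickel=12 pipe=2
After 5 (craft bolt): bolt=2 nickel=12
After 6 (craft pipe): bolt=2 nickel=9 pipe=2
After 7 (craft pipe): bolt=2 nickel=6 pipe=4
After 8 (consume 3 pipe): bolt=2 nickel=6 pipe=1
After 9 (gather 9 mica): bolt=2 mica=9 nickel=6 pipe=1
After 10 (craft chain): bolt=2 chain=4 mica=9 nickel=5 pipe=1

Answer: bolt=2 chain=4 mica=9 nickel=5 pipe=1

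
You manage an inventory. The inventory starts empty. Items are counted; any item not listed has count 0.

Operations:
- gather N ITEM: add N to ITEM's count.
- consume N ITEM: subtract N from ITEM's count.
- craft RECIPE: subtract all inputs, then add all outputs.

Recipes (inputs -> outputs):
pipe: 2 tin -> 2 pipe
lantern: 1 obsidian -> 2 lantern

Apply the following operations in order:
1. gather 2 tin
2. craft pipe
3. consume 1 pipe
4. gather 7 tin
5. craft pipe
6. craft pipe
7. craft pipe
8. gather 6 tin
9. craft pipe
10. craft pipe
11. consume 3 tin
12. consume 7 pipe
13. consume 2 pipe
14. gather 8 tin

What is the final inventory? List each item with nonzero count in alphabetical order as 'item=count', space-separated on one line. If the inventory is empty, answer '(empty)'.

Answer: pipe=2 tin=8

Derivation:
After 1 (gather 2 tin): tin=2
After 2 (craft pipe): pipe=2
After 3 (consume 1 pipe): pipe=1
After 4 (gather 7 tin): pipe=1 tin=7
After 5 (craft pipe): pipe=3 tin=5
After 6 (craft pipe): pipe=5 tin=3
After 7 (craft pipe): pipe=7 tin=1
After 8 (gather 6 tin): pipe=7 tin=7
After 9 (craft pipe): pipe=9 tin=5
After 10 (craft pipe): pipe=11 tin=3
After 11 (consume 3 tin): pipe=11
After 12 (consume 7 pipe): pipe=4
After 13 (consume 2 pipe): pipe=2
After 14 (gather 8 tin): pipe=2 tin=8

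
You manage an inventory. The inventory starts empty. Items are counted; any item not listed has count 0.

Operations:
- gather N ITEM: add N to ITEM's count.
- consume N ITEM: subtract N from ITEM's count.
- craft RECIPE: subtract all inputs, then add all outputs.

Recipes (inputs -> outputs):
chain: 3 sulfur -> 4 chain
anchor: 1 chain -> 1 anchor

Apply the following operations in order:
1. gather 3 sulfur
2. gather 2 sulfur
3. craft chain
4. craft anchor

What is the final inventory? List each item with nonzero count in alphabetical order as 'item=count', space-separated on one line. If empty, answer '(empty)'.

Answer: anchor=1 chain=3 sulfur=2

Derivation:
After 1 (gather 3 sulfur): sulfur=3
After 2 (gather 2 sulfur): sulfur=5
After 3 (craft chain): chain=4 sulfur=2
After 4 (craft anchor): anchor=1 chain=3 sulfur=2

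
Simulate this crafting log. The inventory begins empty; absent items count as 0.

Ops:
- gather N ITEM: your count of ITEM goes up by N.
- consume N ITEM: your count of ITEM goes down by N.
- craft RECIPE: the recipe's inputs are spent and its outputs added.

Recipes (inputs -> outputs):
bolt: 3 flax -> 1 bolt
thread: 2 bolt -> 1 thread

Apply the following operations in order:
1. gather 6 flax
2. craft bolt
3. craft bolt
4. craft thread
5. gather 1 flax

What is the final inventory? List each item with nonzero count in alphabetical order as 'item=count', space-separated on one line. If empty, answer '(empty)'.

After 1 (gather 6 flax): flax=6
After 2 (craft bolt): bolt=1 flax=3
After 3 (craft bolt): bolt=2
After 4 (craft thread): thread=1
After 5 (gather 1 flax): flax=1 thread=1

Answer: flax=1 thread=1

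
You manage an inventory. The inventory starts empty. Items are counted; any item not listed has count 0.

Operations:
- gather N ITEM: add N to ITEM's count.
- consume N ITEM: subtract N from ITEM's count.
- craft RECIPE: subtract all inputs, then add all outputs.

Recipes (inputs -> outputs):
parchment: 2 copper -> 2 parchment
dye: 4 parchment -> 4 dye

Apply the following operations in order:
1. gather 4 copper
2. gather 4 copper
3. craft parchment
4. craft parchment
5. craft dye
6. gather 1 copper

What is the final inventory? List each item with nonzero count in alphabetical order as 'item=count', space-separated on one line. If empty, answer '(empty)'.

Answer: copper=5 dye=4

Derivation:
After 1 (gather 4 copper): copper=4
After 2 (gather 4 copper): copper=8
After 3 (craft parchment): copper=6 parchment=2
After 4 (craft parchment): copper=4 parchment=4
After 5 (craft dye): copper=4 dye=4
After 6 (gather 1 copper): copper=5 dye=4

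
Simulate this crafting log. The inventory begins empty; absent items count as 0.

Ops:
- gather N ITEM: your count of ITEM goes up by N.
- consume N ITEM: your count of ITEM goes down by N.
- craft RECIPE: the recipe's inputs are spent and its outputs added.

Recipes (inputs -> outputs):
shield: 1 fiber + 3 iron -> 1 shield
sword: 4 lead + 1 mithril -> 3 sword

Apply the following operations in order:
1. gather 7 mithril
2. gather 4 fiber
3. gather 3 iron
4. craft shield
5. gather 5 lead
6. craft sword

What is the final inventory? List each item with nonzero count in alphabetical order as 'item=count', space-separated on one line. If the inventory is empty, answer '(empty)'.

After 1 (gather 7 mithril): mithril=7
After 2 (gather 4 fiber): fiber=4 mithril=7
After 3 (gather 3 iron): fiber=4 iron=3 mithril=7
After 4 (craft shield): fiber=3 mithril=7 shield=1
After 5 (gather 5 lead): fiber=3 lead=5 mithril=7 shield=1
After 6 (craft sword): fiber=3 lead=1 mithril=6 shield=1 sword=3

Answer: fiber=3 lead=1 mithril=6 shield=1 sword=3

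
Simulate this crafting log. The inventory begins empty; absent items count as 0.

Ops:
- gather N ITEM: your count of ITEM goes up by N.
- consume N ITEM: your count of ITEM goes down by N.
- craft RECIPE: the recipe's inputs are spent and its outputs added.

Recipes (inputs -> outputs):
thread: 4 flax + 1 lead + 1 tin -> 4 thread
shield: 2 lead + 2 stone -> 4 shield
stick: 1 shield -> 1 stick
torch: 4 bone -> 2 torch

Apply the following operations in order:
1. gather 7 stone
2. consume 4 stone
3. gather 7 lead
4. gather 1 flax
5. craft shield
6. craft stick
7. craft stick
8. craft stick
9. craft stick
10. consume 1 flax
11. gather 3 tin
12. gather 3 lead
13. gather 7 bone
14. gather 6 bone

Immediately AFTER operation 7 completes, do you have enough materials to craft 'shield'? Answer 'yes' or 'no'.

After 1 (gather 7 stone): stone=7
After 2 (consume 4 stone): stone=3
After 3 (gather 7 lead): lead=7 stone=3
After 4 (gather 1 flax): flax=1 lead=7 stone=3
After 5 (craft shield): flax=1 lead=5 shield=4 stone=1
After 6 (craft stick): flax=1 lead=5 shield=3 stick=1 stone=1
After 7 (craft stick): flax=1 lead=5 shield=2 stick=2 stone=1

Answer: no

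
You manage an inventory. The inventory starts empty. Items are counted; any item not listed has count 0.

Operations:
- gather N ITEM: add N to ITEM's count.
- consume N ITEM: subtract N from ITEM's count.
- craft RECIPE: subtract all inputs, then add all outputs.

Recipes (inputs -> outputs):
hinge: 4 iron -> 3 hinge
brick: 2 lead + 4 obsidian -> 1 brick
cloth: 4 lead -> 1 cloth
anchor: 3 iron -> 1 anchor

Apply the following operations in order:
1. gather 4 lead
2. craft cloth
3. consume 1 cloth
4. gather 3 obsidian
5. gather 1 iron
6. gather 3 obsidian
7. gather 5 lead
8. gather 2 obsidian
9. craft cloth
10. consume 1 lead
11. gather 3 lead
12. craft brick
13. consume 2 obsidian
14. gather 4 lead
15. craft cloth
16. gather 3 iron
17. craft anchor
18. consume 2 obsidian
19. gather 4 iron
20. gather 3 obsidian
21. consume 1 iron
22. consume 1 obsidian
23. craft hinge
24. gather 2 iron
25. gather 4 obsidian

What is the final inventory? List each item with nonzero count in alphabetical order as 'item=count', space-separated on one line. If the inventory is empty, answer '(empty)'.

After 1 (gather 4 lead): lead=4
After 2 (craft cloth): cloth=1
After 3 (consume 1 cloth): (empty)
After 4 (gather 3 obsidian): obsidian=3
After 5 (gather 1 iron): iron=1 obsidian=3
After 6 (gather 3 obsidian): iron=1 obsidian=6
After 7 (gather 5 lead): iron=1 lead=5 obsidian=6
After 8 (gather 2 obsidian): iron=1 lead=5 obsidian=8
After 9 (craft cloth): cloth=1 iron=1 lead=1 obsidian=8
After 10 (consume 1 lead): cloth=1 iron=1 obsidian=8
After 11 (gather 3 lead): cloth=1 iron=1 lead=3 obsidian=8
After 12 (craft brick): brick=1 cloth=1 iron=1 lead=1 obsidian=4
After 13 (consume 2 obsidian): brick=1 cloth=1 iron=1 lead=1 obsidian=2
After 14 (gather 4 lead): brick=1 cloth=1 iron=1 lead=5 obsidian=2
After 15 (craft cloth): brick=1 cloth=2 iron=1 lead=1 obsidian=2
After 16 (gather 3 iron): brick=1 cloth=2 iron=4 lead=1 obsidian=2
After 17 (craft anchor): anchor=1 brick=1 cloth=2 iron=1 lead=1 obsidian=2
After 18 (consume 2 obsidian): anchor=1 brick=1 cloth=2 iron=1 lead=1
After 19 (gather 4 iron): anchor=1 brick=1 cloth=2 iron=5 lead=1
After 20 (gather 3 obsidian): anchor=1 brick=1 cloth=2 iron=5 lead=1 obsidian=3
After 21 (consume 1 iron): anchor=1 brick=1 cloth=2 iron=4 lead=1 obsidian=3
After 22 (consume 1 obsidian): anchor=1 brick=1 cloth=2 iron=4 lead=1 obsidian=2
After 23 (craft hinge): anchor=1 brick=1 cloth=2 hinge=3 lead=1 obsidian=2
After 24 (gather 2 iron): anchor=1 brick=1 cloth=2 hinge=3 iron=2 lead=1 obsidian=2
After 25 (gather 4 obsidian): anchor=1 brick=1 cloth=2 hinge=3 iron=2 lead=1 obsidian=6

Answer: anchor=1 brick=1 cloth=2 hinge=3 iron=2 lead=1 obsidian=6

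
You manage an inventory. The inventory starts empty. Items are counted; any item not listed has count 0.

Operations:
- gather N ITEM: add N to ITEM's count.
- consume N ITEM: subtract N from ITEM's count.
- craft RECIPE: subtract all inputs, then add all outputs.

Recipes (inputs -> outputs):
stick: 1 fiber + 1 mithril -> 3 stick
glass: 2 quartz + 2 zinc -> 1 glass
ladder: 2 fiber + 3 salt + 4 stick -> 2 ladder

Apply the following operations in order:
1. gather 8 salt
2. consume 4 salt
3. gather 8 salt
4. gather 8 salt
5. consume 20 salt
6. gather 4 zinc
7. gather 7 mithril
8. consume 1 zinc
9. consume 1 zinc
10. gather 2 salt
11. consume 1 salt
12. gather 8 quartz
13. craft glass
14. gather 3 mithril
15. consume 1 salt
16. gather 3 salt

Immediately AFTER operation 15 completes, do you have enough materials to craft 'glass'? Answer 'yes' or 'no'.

After 1 (gather 8 salt): salt=8
After 2 (consume 4 salt): salt=4
After 3 (gather 8 salt): salt=12
After 4 (gather 8 salt): salt=20
After 5 (consume 20 salt): (empty)
After 6 (gather 4 zinc): zinc=4
After 7 (gather 7 mithril): mithril=7 zinc=4
After 8 (consume 1 zinc): mithril=7 zinc=3
After 9 (consume 1 zinc): mithril=7 zinc=2
After 10 (gather 2 salt): mithril=7 salt=2 zinc=2
After 11 (consume 1 salt): mithril=7 salt=1 zinc=2
After 12 (gather 8 quartz): mithril=7 quartz=8 salt=1 zinc=2
After 13 (craft glass): glass=1 mithril=7 quartz=6 salt=1
After 14 (gather 3 mithril): glass=1 mithril=10 quartz=6 salt=1
After 15 (consume 1 salt): glass=1 mithril=10 quartz=6

Answer: no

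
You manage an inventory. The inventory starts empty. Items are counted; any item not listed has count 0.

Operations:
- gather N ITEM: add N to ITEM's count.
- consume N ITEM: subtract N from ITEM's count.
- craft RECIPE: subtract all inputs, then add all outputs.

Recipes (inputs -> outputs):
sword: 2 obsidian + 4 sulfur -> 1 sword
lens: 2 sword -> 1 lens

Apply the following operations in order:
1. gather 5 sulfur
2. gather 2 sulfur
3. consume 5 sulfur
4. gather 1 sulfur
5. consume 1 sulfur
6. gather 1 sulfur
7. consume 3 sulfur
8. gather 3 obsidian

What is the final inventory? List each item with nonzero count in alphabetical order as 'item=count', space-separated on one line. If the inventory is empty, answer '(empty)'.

After 1 (gather 5 sulfur): sulfur=5
After 2 (gather 2 sulfur): sulfur=7
After 3 (consume 5 sulfur): sulfur=2
After 4 (gather 1 sulfur): sulfur=3
After 5 (consume 1 sulfur): sulfur=2
After 6 (gather 1 sulfur): sulfur=3
After 7 (consume 3 sulfur): (empty)
After 8 (gather 3 obsidian): obsidian=3

Answer: obsidian=3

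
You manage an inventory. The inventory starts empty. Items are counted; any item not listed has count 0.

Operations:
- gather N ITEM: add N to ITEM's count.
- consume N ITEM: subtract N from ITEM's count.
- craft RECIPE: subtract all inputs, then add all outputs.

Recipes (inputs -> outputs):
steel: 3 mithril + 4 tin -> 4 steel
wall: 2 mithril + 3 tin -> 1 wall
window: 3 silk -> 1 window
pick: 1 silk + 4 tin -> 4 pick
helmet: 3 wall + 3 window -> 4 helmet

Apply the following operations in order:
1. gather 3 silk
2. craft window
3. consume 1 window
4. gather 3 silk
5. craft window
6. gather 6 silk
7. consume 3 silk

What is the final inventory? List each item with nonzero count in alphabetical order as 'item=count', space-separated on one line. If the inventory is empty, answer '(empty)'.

After 1 (gather 3 silk): silk=3
After 2 (craft window): window=1
After 3 (consume 1 window): (empty)
After 4 (gather 3 silk): silk=3
After 5 (craft window): window=1
After 6 (gather 6 silk): silk=6 window=1
After 7 (consume 3 silk): silk=3 window=1

Answer: silk=3 window=1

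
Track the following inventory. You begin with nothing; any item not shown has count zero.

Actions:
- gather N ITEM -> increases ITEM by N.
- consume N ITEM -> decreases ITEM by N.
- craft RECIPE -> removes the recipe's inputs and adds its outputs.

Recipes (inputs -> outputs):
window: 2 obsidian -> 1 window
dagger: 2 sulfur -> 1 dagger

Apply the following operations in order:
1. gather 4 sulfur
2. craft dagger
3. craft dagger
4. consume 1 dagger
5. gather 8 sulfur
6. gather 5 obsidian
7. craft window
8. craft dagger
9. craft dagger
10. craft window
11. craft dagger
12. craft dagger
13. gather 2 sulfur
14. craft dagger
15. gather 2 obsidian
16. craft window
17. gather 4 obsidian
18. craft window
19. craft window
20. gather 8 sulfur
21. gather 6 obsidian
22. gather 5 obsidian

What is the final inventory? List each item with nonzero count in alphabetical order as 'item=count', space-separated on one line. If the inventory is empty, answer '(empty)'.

Answer: dagger=6 obsidian=12 sulfur=8 window=5

Derivation:
After 1 (gather 4 sulfur): sulfur=4
After 2 (craft dagger): dagger=1 sulfur=2
After 3 (craft dagger): dagger=2
After 4 (consume 1 dagger): dagger=1
After 5 (gather 8 sulfur): dagger=1 sulfur=8
After 6 (gather 5 obsidian): dagger=1 obsidian=5 sulfur=8
After 7 (craft window): dagger=1 obsidian=3 sulfur=8 window=1
After 8 (craft dagger): dagger=2 obsidian=3 sulfur=6 window=1
After 9 (craft dagger): dagger=3 obsidian=3 sulfur=4 window=1
After 10 (craft window): dagger=3 obsidian=1 sulfur=4 window=2
After 11 (craft dagger): dagger=4 obsidian=1 sulfur=2 window=2
After 12 (craft dagger): dagger=5 obsidian=1 window=2
After 13 (gather 2 sulfur): dagger=5 obsidian=1 sulfur=2 window=2
After 14 (craft dagger): dagger=6 obsidian=1 window=2
After 15 (gather 2 obsidian): dagger=6 obsidian=3 window=2
After 16 (craft window): dagger=6 obsidian=1 window=3
After 17 (gather 4 obsidian): dagger=6 obsidian=5 window=3
After 18 (craft window): dagger=6 obsidian=3 window=4
After 19 (craft window): dagger=6 obsidian=1 window=5
After 20 (gather 8 sulfur): dagger=6 obsidian=1 sulfur=8 window=5
After 21 (gather 6 obsidian): dagger=6 obsidian=7 sulfur=8 window=5
After 22 (gather 5 obsidian): dagger=6 obsidian=12 sulfur=8 window=5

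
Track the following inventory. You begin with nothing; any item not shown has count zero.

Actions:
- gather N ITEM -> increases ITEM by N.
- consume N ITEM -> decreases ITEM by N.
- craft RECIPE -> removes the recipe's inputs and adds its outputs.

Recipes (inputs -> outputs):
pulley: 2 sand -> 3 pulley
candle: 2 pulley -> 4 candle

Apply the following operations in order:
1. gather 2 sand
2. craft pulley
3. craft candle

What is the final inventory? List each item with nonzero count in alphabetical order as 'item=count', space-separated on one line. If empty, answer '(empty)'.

Answer: candle=4 pulley=1

Derivation:
After 1 (gather 2 sand): sand=2
After 2 (craft pulley): pulley=3
After 3 (craft candle): candle=4 pulley=1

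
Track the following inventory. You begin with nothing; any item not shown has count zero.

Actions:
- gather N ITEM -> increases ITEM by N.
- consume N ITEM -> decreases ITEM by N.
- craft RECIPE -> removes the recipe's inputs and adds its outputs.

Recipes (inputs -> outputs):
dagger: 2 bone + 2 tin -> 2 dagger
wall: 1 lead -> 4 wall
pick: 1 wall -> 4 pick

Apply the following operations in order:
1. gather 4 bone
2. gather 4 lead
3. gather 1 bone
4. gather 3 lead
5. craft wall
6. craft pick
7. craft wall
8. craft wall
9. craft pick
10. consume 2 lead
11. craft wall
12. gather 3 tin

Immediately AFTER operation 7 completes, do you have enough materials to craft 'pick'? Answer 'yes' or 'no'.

Answer: yes

Derivation:
After 1 (gather 4 bone): bone=4
After 2 (gather 4 lead): bone=4 lead=4
After 3 (gather 1 bone): bone=5 lead=4
After 4 (gather 3 lead): bone=5 lead=7
After 5 (craft wall): bone=5 lead=6 wall=4
After 6 (craft pick): bone=5 lead=6 pick=4 wall=3
After 7 (craft wall): bone=5 lead=5 pick=4 wall=7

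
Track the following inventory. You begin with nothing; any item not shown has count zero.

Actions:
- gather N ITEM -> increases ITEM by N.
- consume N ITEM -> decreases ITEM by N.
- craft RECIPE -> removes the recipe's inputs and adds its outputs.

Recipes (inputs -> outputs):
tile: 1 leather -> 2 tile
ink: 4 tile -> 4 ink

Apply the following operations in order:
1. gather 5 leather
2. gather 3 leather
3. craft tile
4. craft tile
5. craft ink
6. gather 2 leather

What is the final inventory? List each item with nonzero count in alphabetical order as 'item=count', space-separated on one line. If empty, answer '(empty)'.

Answer: ink=4 leather=8

Derivation:
After 1 (gather 5 leather): leather=5
After 2 (gather 3 leather): leather=8
After 3 (craft tile): leather=7 tile=2
After 4 (craft tile): leather=6 tile=4
After 5 (craft ink): ink=4 leather=6
After 6 (gather 2 leather): ink=4 leather=8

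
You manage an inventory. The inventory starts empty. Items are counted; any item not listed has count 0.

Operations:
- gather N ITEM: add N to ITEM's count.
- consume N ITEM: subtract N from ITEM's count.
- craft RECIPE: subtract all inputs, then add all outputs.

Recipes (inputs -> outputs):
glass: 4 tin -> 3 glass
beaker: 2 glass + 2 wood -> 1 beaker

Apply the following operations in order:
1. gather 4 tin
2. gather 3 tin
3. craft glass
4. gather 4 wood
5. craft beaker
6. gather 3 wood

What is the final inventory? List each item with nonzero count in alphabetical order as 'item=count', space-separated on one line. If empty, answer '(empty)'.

Answer: beaker=1 glass=1 tin=3 wood=5

Derivation:
After 1 (gather 4 tin): tin=4
After 2 (gather 3 tin): tin=7
After 3 (craft glass): glass=3 tin=3
After 4 (gather 4 wood): glass=3 tin=3 wood=4
After 5 (craft beaker): beaker=1 glass=1 tin=3 wood=2
After 6 (gather 3 wood): beaker=1 glass=1 tin=3 wood=5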